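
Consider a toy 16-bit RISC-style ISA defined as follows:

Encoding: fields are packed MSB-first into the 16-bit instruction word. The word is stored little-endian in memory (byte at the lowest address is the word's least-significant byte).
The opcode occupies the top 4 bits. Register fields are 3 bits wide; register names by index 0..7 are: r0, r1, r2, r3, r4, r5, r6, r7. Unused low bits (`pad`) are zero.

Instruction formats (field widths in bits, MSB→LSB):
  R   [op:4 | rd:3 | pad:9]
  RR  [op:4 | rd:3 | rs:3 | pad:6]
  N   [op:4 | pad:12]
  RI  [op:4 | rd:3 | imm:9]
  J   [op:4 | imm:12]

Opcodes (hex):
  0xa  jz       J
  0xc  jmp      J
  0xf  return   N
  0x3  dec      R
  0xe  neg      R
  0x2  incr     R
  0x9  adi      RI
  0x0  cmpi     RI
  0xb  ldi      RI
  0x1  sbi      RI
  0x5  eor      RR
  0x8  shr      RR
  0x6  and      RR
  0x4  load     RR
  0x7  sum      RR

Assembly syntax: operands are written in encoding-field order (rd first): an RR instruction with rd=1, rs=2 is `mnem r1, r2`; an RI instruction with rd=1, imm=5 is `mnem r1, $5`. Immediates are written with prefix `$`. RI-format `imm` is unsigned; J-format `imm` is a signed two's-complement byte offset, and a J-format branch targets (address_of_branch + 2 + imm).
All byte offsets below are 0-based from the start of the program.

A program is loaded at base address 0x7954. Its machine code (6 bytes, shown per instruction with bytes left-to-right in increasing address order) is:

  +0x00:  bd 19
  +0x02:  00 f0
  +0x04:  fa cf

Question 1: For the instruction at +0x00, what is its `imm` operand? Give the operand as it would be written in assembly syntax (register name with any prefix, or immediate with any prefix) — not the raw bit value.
@+00  little-endian(bd 19) = 0x19bd
  op=0x19bd>>12=0x1 ⇒ sbi (RI)
  rd: (w>>9)&0x7=0x4 → r4
  imm: (w>>0)&0x1ff=0x1bd → $445

$445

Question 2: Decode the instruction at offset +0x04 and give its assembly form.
+0x04: fa cf ⇒ word 0xcffa (little)
  op=0xcffa>>12=0xc ⇒ jmp (J)
  imm: (w>>0)&0xfff=0xffa (s12→-6) → $-6

jmp $-6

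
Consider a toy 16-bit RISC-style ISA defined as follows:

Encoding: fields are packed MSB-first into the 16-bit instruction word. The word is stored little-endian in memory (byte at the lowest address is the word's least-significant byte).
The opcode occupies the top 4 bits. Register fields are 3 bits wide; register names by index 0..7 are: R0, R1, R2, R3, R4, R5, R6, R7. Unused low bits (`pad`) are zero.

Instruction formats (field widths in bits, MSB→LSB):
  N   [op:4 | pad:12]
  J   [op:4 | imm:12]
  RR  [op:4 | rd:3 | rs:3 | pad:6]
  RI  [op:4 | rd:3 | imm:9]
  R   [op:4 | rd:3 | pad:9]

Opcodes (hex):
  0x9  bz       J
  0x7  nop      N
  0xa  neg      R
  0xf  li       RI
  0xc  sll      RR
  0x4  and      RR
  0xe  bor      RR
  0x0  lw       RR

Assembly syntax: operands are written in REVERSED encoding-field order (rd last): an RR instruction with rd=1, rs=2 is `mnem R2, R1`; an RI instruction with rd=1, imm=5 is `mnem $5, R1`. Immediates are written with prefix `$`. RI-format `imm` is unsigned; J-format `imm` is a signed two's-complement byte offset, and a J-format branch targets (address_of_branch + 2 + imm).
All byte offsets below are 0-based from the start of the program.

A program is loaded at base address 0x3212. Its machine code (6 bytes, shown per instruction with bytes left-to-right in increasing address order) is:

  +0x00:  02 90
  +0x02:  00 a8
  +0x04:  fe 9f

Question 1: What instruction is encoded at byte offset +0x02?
[02] 00 a8 → 0xa800
  top 4b → 0xa → neg [R]
  rd@[11:9]=0x4 ⇒ R4

neg R4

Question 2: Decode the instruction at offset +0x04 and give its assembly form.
@+04  little-endian(fe 9f) = 0x9ffe
  op=0x9ffe>>12=0x9 ⇒ bz (J)
  imm@[11:0]=0xffe (s12→-2) ⇒ $-2

bz $-2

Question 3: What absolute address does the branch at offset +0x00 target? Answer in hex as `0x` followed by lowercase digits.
0x3216

@+00  little-endian(02 90) = 0x9002
  opcode bits[15:12]=0x9: bz/J
  [11:0] imm=2 = $2
  target = base 0x3212 + off 0x00 + 2 + imm 2 = 0x3216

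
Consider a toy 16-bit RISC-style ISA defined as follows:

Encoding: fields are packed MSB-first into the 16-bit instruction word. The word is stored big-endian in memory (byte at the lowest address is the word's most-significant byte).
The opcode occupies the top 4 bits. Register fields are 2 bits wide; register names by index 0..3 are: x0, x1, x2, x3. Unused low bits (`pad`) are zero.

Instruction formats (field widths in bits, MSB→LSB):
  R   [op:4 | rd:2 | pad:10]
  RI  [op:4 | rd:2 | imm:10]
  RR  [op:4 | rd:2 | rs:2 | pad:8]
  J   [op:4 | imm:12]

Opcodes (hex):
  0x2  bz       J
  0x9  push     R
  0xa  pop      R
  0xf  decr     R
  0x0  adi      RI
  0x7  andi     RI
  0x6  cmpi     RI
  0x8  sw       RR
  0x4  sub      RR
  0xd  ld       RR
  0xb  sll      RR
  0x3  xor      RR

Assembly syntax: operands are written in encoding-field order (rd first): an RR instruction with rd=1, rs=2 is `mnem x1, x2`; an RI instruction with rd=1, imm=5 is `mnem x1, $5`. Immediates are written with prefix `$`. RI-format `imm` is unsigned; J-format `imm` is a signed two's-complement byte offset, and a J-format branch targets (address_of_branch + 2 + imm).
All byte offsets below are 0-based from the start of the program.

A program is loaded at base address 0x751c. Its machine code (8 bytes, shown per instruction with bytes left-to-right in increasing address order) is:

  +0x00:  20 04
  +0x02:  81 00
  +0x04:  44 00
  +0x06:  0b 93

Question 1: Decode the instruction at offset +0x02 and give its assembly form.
sw x0, x1

[02] 81 00 → 0x8100
  top 4b → 0x8 → sw [RR]
  [11:10] rd=0 = x0
  [9:8] rs=1 = x1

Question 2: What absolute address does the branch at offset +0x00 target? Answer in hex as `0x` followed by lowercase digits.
+0x00: 20 04 ⇒ word 0x2004 (big)
  top 4b → 0x2 → bz [J]
  [11:0] imm=4 = $4
  target = base 0x751c + off 0x00 + 2 + imm 4 = 0x7522

0x7522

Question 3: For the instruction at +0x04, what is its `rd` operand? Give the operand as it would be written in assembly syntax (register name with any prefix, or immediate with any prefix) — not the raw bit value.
x1

@+04  big-endian(44 00) = 0x4400
  opcode bits[15:12]=0x4: sub/RR
  rd: (w>>10)&0x3=0x1 → x1
  rs: (w>>8)&0x3=0x0 → x0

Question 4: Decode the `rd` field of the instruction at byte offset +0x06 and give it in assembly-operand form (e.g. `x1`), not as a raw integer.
x2

+0x06: 0b 93 ⇒ word 0x0b93 (big)
  top 4b → 0x0 → adi [RI]
  rd@[11:10]=0x2 ⇒ x2
  imm@[9:0]=0x393 ⇒ $915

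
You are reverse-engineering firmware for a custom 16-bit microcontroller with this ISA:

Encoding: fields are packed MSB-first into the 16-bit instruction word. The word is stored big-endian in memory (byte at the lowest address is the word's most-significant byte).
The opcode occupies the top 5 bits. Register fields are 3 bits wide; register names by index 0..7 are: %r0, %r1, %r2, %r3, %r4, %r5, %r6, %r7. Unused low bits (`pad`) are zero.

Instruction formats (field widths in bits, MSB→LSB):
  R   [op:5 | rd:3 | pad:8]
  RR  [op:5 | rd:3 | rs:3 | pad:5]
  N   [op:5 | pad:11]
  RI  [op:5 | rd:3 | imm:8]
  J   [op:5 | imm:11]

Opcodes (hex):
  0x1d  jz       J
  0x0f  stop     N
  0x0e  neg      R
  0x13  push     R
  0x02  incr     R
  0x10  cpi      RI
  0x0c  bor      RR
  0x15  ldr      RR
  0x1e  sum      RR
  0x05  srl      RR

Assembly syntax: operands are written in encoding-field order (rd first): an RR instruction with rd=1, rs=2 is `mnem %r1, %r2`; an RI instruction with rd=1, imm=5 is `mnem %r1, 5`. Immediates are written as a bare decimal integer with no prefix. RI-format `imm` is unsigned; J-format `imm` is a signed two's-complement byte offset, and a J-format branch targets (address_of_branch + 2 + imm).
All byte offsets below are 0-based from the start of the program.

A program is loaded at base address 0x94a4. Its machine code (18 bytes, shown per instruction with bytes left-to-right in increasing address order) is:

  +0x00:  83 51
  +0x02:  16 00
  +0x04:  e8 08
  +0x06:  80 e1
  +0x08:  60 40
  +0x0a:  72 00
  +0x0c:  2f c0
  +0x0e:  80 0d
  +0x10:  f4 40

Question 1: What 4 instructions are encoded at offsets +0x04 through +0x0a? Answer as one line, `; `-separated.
jz 8; cpi %r0, 225; bor %r0, %r2; neg %r2

off 0x04: read e8 08 as big → 0xe808
  top 5b → 0x1d → jz [J]
  [10:0] imm=8 = 8
off 0x06: read 80 e1 as big → 0x80e1
  top 5b → 0x10 → cpi [RI]
  [10:8] rd=0 = %r0
  [7:0] imm=225 = 225
off 0x08: read 60 40 as big → 0x6040
  top 5b → 0xc → bor [RR]
  [10:8] rd=0 = %r0
  [7:5] rs=2 = %r2
off 0x0a: read 72 00 as big → 0x7200
  top 5b → 0xe → neg [R]
  [10:8] rd=2 = %r2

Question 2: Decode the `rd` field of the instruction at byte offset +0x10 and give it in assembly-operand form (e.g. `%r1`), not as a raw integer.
+0x10: f4 40 ⇒ word 0xf440 (big)
  top 5b → 0x1e → sum [RR]
  [10:8] rd=4 = %r4
  [7:5] rs=2 = %r2

%r4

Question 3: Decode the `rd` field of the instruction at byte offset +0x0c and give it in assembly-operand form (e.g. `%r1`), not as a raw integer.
%r7

off 0x0c: read 2f c0 as big → 0x2fc0
  op=0x2fc0>>11=0x5 ⇒ srl (RR)
  [10:8] rd=7 = %r7
  [7:5] rs=6 = %r6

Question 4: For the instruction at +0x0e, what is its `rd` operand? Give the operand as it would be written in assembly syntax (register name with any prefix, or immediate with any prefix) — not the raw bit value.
%r0

@+0e  big-endian(80 0d) = 0x800d
  top 5b → 0x10 → cpi [RI]
  rd: (w>>8)&0x7=0x0 → %r0
  imm: (w>>0)&0xff=0xd → 13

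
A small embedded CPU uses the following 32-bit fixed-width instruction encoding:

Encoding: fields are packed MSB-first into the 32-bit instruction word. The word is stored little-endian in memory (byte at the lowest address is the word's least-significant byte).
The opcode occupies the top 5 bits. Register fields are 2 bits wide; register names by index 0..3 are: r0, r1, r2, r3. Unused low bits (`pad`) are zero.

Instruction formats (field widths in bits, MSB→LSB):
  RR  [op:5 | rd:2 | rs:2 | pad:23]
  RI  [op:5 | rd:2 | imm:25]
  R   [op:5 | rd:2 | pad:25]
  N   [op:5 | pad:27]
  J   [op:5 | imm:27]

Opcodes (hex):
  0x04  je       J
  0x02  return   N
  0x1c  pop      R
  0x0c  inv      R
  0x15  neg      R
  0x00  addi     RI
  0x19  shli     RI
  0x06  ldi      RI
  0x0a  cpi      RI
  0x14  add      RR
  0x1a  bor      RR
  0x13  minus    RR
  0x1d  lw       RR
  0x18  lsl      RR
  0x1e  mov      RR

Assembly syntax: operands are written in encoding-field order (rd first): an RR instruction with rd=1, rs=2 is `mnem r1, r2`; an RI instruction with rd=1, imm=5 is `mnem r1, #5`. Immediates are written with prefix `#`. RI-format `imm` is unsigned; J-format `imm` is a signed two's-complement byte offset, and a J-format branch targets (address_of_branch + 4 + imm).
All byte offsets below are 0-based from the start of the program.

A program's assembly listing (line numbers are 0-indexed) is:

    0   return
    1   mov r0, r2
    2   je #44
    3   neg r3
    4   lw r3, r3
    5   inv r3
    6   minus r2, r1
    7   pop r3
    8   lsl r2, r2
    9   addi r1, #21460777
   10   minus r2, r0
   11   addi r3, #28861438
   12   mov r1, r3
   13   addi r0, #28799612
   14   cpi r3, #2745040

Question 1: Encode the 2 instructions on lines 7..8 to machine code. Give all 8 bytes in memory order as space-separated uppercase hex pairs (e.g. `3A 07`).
00 00 00 E6 00 00 00 C5

7. pop fields op=0x1c:5|rd=3:2|pad=0:25 → word e6000000h → 00 00 00 e6
8. lsl fields op=0x18:5|rd=2:2|rs=2:2|pad=0:23 → word c5000000h → 00 00 00 c5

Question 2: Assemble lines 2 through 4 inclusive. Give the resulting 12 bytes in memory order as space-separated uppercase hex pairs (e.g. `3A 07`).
2. je fields op=0x4:5|imm=44:27 → word 2000002ch → 2c 00 00 20
3. neg fields op=0x15:5|rd=3:2|pad=0:25 → word ae000000h → 00 00 00 ae
4. lw fields op=0x1d:5|rd=3:2|rs=3:2|pad=0:23 → word ef800000h → 00 00 80 ef

2C 00 00 20 00 00 00 AE 00 00 80 EF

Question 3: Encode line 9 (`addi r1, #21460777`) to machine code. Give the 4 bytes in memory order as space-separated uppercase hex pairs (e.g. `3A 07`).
29 77 47 03

9. addi fields op=0x0:5|rd=1:2|imm=21460777:25 → word 03477729h → 29 77 47 03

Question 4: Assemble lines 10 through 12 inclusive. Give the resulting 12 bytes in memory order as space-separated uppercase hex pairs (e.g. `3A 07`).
00 00 00 9C FE 63 B8 07 00 00 80 F3

10. minus fields op=0x13:5|rd=2:2|rs=0:2|pad=0:23 → word 9c000000h → 00 00 00 9c
11. addi fields op=0x0:5|rd=3:2|imm=28861438:25 → word 07b863feh → fe 63 b8 07
12. mov fields op=0x1e:5|rd=1:2|rs=3:2|pad=0:23 → word f3800000h → 00 00 80 f3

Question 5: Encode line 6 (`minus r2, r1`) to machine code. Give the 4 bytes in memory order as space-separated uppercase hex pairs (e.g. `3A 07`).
line 6 (minus): pack op=0x13:5|rd=2:2|rs=1:2|pad=0:23 = 0x9c800000; little→ 00 00 80 9c

00 00 80 9C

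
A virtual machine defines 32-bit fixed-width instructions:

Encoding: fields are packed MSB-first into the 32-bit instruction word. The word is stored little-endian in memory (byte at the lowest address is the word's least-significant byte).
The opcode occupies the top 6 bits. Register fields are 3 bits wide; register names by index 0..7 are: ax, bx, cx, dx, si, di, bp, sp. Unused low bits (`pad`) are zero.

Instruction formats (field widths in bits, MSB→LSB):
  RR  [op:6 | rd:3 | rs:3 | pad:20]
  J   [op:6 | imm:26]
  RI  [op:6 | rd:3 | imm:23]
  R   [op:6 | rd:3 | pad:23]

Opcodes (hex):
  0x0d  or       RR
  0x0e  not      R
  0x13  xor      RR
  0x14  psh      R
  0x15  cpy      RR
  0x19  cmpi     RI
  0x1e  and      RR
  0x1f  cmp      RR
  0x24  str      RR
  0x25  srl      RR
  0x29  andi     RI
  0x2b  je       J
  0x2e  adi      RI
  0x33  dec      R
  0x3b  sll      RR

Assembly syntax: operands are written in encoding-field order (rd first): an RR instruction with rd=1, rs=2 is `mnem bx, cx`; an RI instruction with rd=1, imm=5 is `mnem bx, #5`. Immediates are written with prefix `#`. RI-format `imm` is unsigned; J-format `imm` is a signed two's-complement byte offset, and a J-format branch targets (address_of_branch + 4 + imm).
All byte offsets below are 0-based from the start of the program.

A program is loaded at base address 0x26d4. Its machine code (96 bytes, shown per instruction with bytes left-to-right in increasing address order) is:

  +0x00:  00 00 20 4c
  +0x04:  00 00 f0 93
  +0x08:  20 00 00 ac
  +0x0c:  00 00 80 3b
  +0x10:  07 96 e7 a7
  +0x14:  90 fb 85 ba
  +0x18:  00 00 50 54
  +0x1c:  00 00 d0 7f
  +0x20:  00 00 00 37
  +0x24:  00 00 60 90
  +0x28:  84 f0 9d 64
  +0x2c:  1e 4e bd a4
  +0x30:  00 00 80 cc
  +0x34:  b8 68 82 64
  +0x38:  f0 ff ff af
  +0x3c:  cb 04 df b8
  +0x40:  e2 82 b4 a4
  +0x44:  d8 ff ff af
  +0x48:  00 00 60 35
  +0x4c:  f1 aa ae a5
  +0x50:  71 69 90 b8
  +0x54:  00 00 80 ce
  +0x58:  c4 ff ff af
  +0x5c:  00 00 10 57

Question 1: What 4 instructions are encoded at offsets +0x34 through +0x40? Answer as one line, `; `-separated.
cmpi bx, #157880; je #-16; adi bx, #6227147; andi bx, #3441378

@+34  little-endian(b8 68 82 64) = 0x648268b8
  opcode bits[31:26]=0x19: cmpi/RI
  [25:23] rd=1 = bx
  [22:0] imm=157880 = #157880
@+38  little-endian(f0 ff ff af) = 0xaffffff0
  opcode bits[31:26]=0x2b: je/J
  [25:0] imm=67108848 (s26→-16) = #-16
@+3c  little-endian(cb 04 df b8) = 0xb8df04cb
  opcode bits[31:26]=0x2e: adi/RI
  [25:23] rd=1 = bx
  [22:0] imm=6227147 = #6227147
@+40  little-endian(e2 82 b4 a4) = 0xa4b482e2
  opcode bits[31:26]=0x29: andi/RI
  [25:23] rd=1 = bx
  [22:0] imm=3441378 = #3441378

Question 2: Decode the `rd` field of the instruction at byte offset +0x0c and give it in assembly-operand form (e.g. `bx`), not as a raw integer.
+0x0c: 00 00 80 3b ⇒ word 0x3b800000 (little)
  top 6b → 0xe → not [R]
  rd@[25:23]=0x7 ⇒ sp

sp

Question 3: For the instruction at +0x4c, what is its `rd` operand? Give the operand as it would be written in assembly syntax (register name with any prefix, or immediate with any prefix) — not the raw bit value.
dx

@+4c  little-endian(f1 aa ae a5) = 0xa5aeaaf1
  top 6b → 0x29 → andi [RI]
  rd@[25:23]=0x3 ⇒ dx
  imm@[22:0]=0x2eaaf1 ⇒ #3058417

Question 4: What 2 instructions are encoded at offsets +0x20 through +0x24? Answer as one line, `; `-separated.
or bp, ax; str ax, bp

@+20  little-endian(00 00 00 37) = 0x37000000
  top 6b → 0xd → or [RR]
  rd@[25:23]=0x6 ⇒ bp
  rs@[22:20]=0x0 ⇒ ax
@+24  little-endian(00 00 60 90) = 0x90600000
  top 6b → 0x24 → str [RR]
  rd@[25:23]=0x0 ⇒ ax
  rs@[22:20]=0x6 ⇒ bp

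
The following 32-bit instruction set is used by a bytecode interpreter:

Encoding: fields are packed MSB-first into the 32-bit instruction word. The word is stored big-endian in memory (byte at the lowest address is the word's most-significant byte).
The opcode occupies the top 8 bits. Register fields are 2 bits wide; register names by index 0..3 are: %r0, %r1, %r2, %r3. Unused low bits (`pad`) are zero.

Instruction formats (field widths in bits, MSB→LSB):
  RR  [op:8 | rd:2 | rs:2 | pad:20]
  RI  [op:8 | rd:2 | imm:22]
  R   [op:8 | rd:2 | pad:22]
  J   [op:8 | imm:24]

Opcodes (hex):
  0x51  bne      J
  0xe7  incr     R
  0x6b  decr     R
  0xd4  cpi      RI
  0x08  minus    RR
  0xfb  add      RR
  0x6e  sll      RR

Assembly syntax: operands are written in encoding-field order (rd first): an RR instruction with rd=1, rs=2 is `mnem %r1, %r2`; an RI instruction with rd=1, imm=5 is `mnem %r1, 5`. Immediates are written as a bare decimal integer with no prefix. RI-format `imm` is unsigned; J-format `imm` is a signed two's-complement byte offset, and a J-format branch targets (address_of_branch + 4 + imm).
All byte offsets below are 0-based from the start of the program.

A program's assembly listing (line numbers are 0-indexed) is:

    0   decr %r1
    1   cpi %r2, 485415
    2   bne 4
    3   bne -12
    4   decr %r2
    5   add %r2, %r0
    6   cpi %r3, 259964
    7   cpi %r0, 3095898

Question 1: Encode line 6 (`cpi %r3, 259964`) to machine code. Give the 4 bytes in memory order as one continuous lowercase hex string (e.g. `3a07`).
d4c3f77c

6. cpi fields op=0xd4:8|rd=3:2|imm=259964:22 → word d4c3f77ch → d4 c3 f7 7c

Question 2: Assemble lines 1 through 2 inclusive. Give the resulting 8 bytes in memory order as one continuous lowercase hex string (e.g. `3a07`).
d487682751000004

line 1 (cpi): pack op=0xd4:8|rd=2:2|imm=485415:22 = 0xd4876827; big→ d4 87 68 27
line 2 (bne): pack op=0x51:8|imm=4:24 = 0x51000004; big→ 51 00 00 04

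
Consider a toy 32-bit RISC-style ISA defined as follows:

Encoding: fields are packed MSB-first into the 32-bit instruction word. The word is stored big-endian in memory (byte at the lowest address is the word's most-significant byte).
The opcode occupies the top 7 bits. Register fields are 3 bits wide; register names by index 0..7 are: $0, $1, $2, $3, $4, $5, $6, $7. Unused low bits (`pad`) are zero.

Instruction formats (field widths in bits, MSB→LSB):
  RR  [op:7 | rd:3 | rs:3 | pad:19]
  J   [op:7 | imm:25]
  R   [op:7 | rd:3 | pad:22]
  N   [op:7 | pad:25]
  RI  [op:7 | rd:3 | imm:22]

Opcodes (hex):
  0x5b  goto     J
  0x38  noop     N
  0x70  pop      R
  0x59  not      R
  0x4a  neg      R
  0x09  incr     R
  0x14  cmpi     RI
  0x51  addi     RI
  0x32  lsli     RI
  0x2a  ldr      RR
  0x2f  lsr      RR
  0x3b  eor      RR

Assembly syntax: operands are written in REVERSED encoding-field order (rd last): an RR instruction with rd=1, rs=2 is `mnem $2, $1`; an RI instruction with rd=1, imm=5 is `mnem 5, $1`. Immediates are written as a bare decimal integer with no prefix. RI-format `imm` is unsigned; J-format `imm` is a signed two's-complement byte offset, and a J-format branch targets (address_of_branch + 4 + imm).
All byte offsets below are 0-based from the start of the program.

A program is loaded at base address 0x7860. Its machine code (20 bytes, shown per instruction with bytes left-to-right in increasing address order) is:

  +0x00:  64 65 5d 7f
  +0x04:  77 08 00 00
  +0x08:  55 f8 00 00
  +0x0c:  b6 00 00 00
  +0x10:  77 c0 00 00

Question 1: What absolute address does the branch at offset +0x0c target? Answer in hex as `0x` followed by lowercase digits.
[0c] b6 00 00 00 → 0xb6000000
  opcode bits[31:25]=0x5b: goto/J
  imm: (w>>0)&0x1ffffff=0x0 → 0
  target = base 0x7860 + off 0x0c + 4 + imm 0 = 0x7870

0x7870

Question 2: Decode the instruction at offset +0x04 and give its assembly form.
+0x04: 77 08 00 00 ⇒ word 0x77080000 (big)
  top 7b → 0x3b → eor [RR]
  rd@[24:22]=0x4 ⇒ $4
  rs@[21:19]=0x1 ⇒ $1

eor $1, $4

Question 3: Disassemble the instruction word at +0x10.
off 0x10: read 77 c0 00 00 as big → 0x77c00000
  op=0x77c00000>>25=0x3b ⇒ eor (RR)
  rd: (w>>22)&0x7=0x7 → $7
  rs: (w>>19)&0x7=0x0 → $0

eor $0, $7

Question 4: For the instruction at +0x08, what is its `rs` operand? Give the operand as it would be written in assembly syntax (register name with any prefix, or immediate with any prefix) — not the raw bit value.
@+08  big-endian(55 f8 00 00) = 0x55f80000
  opcode bits[31:25]=0x2a: ldr/RR
  [24:22] rd=7 = $7
  [21:19] rs=7 = $7

$7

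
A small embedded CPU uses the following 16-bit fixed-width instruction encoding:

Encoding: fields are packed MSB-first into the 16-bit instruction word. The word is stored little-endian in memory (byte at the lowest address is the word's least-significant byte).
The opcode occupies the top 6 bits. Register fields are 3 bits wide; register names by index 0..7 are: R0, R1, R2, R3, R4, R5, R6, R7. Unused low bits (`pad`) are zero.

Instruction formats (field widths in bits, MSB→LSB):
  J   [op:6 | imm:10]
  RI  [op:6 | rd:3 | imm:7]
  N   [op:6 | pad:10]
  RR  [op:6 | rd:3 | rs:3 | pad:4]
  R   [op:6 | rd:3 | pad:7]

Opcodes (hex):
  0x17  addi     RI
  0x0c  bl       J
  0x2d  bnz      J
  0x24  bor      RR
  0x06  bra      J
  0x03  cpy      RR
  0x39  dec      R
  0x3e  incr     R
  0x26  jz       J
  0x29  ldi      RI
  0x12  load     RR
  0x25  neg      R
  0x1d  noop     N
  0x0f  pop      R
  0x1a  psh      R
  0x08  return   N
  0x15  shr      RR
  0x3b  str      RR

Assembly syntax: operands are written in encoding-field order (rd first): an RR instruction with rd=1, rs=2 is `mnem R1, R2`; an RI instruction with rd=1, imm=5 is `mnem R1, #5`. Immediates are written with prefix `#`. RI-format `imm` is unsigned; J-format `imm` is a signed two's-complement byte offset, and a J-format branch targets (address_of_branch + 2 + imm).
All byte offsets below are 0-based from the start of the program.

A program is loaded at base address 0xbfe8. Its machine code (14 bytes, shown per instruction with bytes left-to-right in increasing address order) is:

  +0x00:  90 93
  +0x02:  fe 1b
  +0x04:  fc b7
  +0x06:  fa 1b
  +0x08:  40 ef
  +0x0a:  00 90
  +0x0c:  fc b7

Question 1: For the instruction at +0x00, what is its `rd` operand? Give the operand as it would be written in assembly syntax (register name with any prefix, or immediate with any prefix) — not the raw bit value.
R7

@+00  little-endian(90 93) = 0x9390
  op=0x9390>>10=0x24 ⇒ bor (RR)
  [9:7] rd=7 = R7
  [6:4] rs=1 = R1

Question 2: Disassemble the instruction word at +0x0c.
@+0c  little-endian(fc b7) = 0xb7fc
  top 6b → 0x2d → bnz [J]
  imm: (w>>0)&0x3ff=0x3fc (s10→-4) → #-4

bnz #-4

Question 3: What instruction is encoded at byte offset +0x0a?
bor R0, R0

@+0a  little-endian(00 90) = 0x9000
  op=0x9000>>10=0x24 ⇒ bor (RR)
  rd@[9:7]=0x0 ⇒ R0
  rs@[6:4]=0x0 ⇒ R0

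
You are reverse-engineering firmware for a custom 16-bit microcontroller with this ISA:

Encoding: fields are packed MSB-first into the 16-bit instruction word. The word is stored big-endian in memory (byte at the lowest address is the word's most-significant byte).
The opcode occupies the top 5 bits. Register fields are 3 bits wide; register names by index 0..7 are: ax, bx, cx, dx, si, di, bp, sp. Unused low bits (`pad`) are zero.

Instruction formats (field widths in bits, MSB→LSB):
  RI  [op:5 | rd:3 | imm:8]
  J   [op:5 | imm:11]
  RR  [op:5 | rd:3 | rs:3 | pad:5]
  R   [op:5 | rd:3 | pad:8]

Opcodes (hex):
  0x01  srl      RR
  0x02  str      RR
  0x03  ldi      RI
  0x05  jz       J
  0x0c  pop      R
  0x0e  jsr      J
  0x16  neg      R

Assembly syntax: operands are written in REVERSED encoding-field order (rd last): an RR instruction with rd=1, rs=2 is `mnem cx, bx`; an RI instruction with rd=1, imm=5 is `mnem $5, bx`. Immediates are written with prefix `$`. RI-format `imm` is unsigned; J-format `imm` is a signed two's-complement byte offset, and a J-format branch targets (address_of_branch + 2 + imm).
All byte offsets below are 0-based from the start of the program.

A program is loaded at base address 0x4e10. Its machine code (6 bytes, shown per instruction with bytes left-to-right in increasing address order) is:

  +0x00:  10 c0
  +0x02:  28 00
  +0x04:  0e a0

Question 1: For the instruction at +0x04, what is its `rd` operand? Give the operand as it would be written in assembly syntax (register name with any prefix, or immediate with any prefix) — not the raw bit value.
bp

off 0x04: read 0e a0 as big → 0x0ea0
  top 5b → 0x1 → srl [RR]
  rd: (w>>8)&0x7=0x6 → bp
  rs: (w>>5)&0x7=0x5 → di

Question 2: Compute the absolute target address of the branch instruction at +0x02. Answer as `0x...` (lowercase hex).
0x4e14

[02] 28 00 → 0x2800
  opcode bits[15:11]=0x5: jz/J
  [10:0] imm=0 = $0
  target = base 0x4e10 + off 0x02 + 2 + imm 0 = 0x4e14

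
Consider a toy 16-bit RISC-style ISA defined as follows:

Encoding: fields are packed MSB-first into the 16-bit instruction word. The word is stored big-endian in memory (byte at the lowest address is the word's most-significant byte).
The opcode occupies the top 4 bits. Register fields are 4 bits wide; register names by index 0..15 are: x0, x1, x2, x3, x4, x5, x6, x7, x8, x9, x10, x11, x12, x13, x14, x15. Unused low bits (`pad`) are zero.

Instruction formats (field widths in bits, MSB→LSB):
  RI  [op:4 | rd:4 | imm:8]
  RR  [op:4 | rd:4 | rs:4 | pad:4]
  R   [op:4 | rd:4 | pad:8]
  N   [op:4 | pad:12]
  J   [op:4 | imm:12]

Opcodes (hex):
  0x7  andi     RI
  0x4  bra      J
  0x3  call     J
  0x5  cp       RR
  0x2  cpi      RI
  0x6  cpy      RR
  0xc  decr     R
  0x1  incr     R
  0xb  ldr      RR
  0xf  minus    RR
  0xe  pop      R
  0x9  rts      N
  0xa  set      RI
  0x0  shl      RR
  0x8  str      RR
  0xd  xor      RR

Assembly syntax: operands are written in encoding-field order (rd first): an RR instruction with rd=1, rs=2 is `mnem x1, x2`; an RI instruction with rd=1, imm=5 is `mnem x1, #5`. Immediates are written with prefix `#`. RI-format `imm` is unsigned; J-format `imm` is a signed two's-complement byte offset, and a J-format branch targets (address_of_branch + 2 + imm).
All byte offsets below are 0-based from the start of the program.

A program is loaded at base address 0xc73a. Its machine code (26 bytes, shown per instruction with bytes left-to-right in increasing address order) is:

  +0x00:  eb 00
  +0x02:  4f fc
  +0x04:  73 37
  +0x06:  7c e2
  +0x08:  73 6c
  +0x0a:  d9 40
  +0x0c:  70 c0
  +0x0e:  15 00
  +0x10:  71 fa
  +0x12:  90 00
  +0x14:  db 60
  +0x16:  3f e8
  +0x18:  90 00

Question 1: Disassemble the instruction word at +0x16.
call #-24

off 0x16: read 3f e8 as big → 0x3fe8
  op=0x3fe8>>12=0x3 ⇒ call (J)
  imm: (w>>0)&0xfff=0xfe8 (s12→-24) → #-24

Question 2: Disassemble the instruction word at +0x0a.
xor x9, x4

[0a] d9 40 → 0xd940
  opcode bits[15:12]=0xd: xor/RR
  rd@[11:8]=0x9 ⇒ x9
  rs@[7:4]=0x4 ⇒ x4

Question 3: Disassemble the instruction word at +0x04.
andi x3, #55

@+04  big-endian(73 37) = 0x7337
  opcode bits[15:12]=0x7: andi/RI
  [11:8] rd=3 = x3
  [7:0] imm=55 = #55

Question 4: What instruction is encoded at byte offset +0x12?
off 0x12: read 90 00 as big → 0x9000
  top 4b → 0x9 → rts [N]

rts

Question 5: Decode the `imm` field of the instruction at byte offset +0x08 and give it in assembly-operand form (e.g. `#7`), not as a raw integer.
[08] 73 6c → 0x736c
  op=0x736c>>12=0x7 ⇒ andi (RI)
  rd@[11:8]=0x3 ⇒ x3
  imm@[7:0]=0x6c ⇒ #108

#108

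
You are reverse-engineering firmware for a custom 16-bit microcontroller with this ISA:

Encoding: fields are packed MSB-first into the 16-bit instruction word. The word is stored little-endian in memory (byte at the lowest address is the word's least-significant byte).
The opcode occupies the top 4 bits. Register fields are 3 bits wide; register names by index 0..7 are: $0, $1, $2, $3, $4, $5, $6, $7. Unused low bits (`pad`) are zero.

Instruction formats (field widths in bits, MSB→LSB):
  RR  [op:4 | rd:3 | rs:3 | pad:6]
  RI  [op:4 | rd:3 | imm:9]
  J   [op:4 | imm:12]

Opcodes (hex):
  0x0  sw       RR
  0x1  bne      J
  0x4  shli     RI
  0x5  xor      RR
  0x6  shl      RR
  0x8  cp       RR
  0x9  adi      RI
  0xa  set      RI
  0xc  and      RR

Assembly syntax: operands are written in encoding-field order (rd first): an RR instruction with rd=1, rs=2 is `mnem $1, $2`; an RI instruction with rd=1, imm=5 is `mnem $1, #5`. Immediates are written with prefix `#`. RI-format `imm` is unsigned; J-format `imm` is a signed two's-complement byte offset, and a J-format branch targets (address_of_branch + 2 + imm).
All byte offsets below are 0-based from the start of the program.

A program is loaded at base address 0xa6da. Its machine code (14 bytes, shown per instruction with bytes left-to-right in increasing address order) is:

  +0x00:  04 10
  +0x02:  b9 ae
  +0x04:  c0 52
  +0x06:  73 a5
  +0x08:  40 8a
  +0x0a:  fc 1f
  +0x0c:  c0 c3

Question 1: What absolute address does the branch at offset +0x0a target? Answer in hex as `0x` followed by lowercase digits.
0xa6e2

off 0x0a: read fc 1f as little → 0x1ffc
  opcode bits[15:12]=0x1: bne/J
  [11:0] imm=4092 (s12→-4) = #-4
  target = base 0xa6da + off 0x0a + 2 + imm -4 = 0xa6e2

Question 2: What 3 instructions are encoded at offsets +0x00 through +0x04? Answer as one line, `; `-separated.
@+00  little-endian(04 10) = 0x1004
  opcode bits[15:12]=0x1: bne/J
  [11:0] imm=4 = #4
@+02  little-endian(b9 ae) = 0xaeb9
  opcode bits[15:12]=0xa: set/RI
  [11:9] rd=7 = $7
  [8:0] imm=185 = #185
@+04  little-endian(c0 52) = 0x52c0
  opcode bits[15:12]=0x5: xor/RR
  [11:9] rd=1 = $1
  [8:6] rs=3 = $3

bne #4; set $7, #185; xor $1, $3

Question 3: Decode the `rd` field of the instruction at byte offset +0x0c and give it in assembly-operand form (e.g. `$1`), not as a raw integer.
+0x0c: c0 c3 ⇒ word 0xc3c0 (little)
  top 4b → 0xc → and [RR]
  [11:9] rd=1 = $1
  [8:6] rs=7 = $7

$1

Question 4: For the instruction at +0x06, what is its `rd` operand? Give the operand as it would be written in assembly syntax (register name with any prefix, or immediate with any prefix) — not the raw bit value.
@+06  little-endian(73 a5) = 0xa573
  top 4b → 0xa → set [RI]
  rd@[11:9]=0x2 ⇒ $2
  imm@[8:0]=0x173 ⇒ #371

$2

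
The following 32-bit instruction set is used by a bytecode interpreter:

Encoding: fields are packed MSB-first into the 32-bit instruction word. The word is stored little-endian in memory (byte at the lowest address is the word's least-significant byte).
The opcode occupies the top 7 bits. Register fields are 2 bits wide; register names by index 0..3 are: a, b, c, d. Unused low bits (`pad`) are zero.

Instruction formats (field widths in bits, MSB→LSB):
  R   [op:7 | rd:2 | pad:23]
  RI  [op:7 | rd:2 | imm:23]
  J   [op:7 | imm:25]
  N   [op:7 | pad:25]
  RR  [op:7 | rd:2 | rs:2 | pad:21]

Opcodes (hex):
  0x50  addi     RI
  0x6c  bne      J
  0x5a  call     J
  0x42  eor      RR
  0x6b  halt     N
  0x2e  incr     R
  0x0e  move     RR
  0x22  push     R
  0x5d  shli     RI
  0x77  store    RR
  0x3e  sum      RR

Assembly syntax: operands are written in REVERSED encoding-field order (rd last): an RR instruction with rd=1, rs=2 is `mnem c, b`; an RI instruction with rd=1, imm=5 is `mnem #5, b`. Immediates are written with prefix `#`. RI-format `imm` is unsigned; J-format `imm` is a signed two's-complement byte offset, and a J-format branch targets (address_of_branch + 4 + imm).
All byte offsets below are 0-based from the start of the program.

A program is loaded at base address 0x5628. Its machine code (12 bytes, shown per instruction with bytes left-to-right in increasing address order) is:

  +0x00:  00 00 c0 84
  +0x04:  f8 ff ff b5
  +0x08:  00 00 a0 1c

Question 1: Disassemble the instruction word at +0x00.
+0x00: 00 00 c0 84 ⇒ word 0x84c00000 (little)
  op=0x84c00000>>25=0x42 ⇒ eor (RR)
  rd@[24:23]=0x1 ⇒ b
  rs@[22:21]=0x2 ⇒ c

eor c, b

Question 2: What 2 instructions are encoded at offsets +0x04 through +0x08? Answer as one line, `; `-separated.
+0x04: f8 ff ff b5 ⇒ word 0xb5fffff8 (little)
  opcode bits[31:25]=0x5a: call/J
  imm: (w>>0)&0x1ffffff=0x1fffff8 (s25→-8) → #-8
+0x08: 00 00 a0 1c ⇒ word 0x1ca00000 (little)
  opcode bits[31:25]=0xe: move/RR
  rd: (w>>23)&0x3=0x1 → b
  rs: (w>>21)&0x3=0x1 → b

call #-8; move b, b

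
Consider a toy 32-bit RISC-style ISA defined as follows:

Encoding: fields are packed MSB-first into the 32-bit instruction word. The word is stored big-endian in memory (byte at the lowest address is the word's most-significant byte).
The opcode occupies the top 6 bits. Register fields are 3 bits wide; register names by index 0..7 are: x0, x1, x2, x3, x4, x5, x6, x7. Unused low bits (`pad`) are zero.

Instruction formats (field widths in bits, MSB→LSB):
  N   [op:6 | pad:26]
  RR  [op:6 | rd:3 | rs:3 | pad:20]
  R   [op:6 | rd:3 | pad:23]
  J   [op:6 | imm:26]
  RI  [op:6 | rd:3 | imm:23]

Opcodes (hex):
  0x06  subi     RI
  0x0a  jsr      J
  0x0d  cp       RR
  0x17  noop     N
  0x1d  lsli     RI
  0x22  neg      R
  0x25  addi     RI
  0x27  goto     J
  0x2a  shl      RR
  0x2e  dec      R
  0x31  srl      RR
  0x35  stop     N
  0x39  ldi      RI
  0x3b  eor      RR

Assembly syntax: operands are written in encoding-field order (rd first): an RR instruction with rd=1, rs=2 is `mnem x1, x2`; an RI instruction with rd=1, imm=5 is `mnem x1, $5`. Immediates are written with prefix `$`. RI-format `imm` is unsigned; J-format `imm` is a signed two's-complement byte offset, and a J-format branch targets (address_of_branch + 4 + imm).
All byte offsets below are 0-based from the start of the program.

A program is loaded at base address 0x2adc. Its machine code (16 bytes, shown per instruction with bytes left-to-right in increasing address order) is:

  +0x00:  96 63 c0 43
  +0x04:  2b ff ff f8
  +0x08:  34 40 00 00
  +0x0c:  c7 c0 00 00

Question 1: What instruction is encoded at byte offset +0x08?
cp x0, x4

[08] 34 40 00 00 → 0x34400000
  op=0x34400000>>26=0xd ⇒ cp (RR)
  rd@[25:23]=0x0 ⇒ x0
  rs@[22:20]=0x4 ⇒ x4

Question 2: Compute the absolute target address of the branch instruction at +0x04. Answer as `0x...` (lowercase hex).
+0x04: 2b ff ff f8 ⇒ word 0x2bfffff8 (big)
  top 6b → 0xa → jsr [J]
  [25:0] imm=67108856 (s26→-8) = $-8
  target = base 0x2adc + off 0x04 + 4 + imm -8 = 0x2adc

0x2adc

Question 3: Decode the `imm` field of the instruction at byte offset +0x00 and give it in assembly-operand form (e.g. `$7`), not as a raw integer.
$6537283

[00] 96 63 c0 43 → 0x9663c043
  op=0x9663c043>>26=0x25 ⇒ addi (RI)
  [25:23] rd=4 = x4
  [22:0] imm=6537283 = $6537283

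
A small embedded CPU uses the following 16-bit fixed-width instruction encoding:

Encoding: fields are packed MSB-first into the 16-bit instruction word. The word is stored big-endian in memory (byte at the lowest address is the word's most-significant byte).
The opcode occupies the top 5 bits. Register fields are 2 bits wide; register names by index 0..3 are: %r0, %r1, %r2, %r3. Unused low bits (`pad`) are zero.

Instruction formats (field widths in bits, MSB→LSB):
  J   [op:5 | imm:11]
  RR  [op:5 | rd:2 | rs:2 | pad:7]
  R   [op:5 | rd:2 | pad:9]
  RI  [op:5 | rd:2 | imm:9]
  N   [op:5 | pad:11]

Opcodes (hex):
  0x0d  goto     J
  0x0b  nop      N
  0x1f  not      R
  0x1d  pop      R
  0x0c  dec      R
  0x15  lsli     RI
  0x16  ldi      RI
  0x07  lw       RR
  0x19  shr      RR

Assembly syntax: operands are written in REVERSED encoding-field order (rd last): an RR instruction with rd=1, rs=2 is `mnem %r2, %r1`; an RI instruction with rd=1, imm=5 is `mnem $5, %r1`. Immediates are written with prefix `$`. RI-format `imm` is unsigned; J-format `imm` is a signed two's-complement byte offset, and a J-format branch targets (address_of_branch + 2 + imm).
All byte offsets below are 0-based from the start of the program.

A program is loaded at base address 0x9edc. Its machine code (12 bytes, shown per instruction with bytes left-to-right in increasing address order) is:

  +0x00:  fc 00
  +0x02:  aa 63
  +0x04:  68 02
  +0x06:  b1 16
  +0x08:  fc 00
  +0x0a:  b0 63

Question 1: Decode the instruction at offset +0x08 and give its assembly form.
not %r2

[08] fc 00 → 0xfc00
  top 5b → 0x1f → not [R]
  rd: (w>>9)&0x3=0x2 → %r2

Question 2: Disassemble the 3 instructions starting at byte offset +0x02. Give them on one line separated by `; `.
lsli $99, %r1; goto $2; ldi $278, %r0

+0x02: aa 63 ⇒ word 0xaa63 (big)
  op=0xaa63>>11=0x15 ⇒ lsli (RI)
  rd: (w>>9)&0x3=0x1 → %r1
  imm: (w>>0)&0x1ff=0x63 → $99
+0x04: 68 02 ⇒ word 0x6802 (big)
  op=0x6802>>11=0xd ⇒ goto (J)
  imm: (w>>0)&0x7ff=0x2 → $2
+0x06: b1 16 ⇒ word 0xb116 (big)
  op=0xb116>>11=0x16 ⇒ ldi (RI)
  rd: (w>>9)&0x3=0x0 → %r0
  imm: (w>>0)&0x1ff=0x116 → $278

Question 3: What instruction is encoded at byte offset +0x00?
not %r2

[00] fc 00 → 0xfc00
  op=0xfc00>>11=0x1f ⇒ not (R)
  [10:9] rd=2 = %r2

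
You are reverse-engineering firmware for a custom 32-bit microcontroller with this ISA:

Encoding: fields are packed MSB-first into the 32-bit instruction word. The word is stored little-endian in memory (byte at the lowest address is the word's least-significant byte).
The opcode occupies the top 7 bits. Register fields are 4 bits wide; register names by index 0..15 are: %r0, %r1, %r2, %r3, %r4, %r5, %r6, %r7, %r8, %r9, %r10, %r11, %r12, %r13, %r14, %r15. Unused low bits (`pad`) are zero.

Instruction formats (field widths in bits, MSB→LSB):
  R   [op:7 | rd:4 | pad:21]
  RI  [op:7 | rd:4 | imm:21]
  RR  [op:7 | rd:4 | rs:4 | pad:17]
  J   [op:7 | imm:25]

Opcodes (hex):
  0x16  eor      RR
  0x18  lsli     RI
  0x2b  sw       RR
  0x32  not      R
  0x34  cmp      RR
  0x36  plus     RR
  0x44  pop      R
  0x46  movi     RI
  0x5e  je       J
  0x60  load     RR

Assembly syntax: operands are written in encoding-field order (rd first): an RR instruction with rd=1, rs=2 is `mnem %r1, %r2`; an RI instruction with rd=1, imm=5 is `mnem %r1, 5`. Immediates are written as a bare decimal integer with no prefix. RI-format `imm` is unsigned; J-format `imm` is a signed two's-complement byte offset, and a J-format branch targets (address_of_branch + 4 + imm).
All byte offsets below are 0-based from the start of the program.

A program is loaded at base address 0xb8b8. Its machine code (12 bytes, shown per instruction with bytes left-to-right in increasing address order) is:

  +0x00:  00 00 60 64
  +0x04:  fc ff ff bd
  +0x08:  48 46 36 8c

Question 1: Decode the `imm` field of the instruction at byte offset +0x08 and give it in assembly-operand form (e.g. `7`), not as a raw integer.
1459784

+0x08: 48 46 36 8c ⇒ word 0x8c364648 (little)
  op=0x8c364648>>25=0x46 ⇒ movi (RI)
  rd@[24:21]=0x1 ⇒ %r1
  imm@[20:0]=0x164648 ⇒ 1459784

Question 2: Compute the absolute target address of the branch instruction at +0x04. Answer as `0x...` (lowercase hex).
0xb8bc

[04] fc ff ff bd → 0xbdfffffc
  op=0xbdfffffc>>25=0x5e ⇒ je (J)
  imm@[24:0]=0x1fffffc (s25→-4) ⇒ -4
  target = base 0xb8b8 + off 0x04 + 4 + imm -4 = 0xb8bc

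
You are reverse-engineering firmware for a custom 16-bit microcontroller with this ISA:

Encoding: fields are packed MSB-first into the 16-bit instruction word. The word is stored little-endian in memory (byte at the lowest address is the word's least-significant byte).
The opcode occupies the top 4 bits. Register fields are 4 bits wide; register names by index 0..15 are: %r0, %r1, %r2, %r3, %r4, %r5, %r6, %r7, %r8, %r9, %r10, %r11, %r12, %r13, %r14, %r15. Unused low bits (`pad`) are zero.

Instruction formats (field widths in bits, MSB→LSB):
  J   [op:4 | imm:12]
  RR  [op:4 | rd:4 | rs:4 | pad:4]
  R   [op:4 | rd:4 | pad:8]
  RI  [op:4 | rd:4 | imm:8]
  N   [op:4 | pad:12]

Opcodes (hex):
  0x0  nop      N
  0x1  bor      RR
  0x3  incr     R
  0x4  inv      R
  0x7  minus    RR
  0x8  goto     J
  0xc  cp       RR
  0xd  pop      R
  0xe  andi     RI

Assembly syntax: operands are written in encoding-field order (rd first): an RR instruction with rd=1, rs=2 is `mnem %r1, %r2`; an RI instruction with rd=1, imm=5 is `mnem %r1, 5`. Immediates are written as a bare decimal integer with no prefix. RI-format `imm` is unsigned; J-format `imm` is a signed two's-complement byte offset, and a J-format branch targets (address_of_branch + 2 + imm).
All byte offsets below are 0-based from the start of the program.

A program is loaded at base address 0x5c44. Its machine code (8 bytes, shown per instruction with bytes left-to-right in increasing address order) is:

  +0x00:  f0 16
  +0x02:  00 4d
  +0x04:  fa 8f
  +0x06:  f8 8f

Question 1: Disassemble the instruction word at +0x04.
goto -6

+0x04: fa 8f ⇒ word 0x8ffa (little)
  opcode bits[15:12]=0x8: goto/J
  imm: (w>>0)&0xfff=0xffa (s12→-6) → -6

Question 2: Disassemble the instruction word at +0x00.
bor %r6, %r15

[00] f0 16 → 0x16f0
  top 4b → 0x1 → bor [RR]
  [11:8] rd=6 = %r6
  [7:4] rs=15 = %r15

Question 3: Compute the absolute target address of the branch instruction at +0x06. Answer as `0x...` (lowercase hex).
0x5c44

[06] f8 8f → 0x8ff8
  opcode bits[15:12]=0x8: goto/J
  imm: (w>>0)&0xfff=0xff8 (s12→-8) → -8
  target = base 0x5c44 + off 0x06 + 2 + imm -8 = 0x5c44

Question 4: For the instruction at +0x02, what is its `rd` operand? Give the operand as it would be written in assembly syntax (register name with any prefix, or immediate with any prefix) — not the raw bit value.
%r13

off 0x02: read 00 4d as little → 0x4d00
  opcode bits[15:12]=0x4: inv/R
  rd: (w>>8)&0xf=0xd → %r13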